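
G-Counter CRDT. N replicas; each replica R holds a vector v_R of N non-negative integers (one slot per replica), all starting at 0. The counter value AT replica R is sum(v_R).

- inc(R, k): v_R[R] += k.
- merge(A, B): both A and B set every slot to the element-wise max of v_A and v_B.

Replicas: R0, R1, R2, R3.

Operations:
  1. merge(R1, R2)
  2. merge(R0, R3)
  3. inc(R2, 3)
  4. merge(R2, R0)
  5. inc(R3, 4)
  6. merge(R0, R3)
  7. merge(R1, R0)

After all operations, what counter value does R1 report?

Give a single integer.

Op 1: merge R1<->R2 -> R1=(0,0,0,0) R2=(0,0,0,0)
Op 2: merge R0<->R3 -> R0=(0,0,0,0) R3=(0,0,0,0)
Op 3: inc R2 by 3 -> R2=(0,0,3,0) value=3
Op 4: merge R2<->R0 -> R2=(0,0,3,0) R0=(0,0,3,0)
Op 5: inc R3 by 4 -> R3=(0,0,0,4) value=4
Op 6: merge R0<->R3 -> R0=(0,0,3,4) R3=(0,0,3,4)
Op 7: merge R1<->R0 -> R1=(0,0,3,4) R0=(0,0,3,4)

Answer: 7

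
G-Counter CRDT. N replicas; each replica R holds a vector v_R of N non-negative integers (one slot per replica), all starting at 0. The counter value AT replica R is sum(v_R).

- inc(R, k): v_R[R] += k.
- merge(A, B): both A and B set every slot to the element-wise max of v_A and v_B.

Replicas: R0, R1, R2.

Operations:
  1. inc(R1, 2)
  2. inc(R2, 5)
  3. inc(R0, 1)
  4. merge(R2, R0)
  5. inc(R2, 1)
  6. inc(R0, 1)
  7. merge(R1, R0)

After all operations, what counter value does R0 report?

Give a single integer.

Answer: 9

Derivation:
Op 1: inc R1 by 2 -> R1=(0,2,0) value=2
Op 2: inc R2 by 5 -> R2=(0,0,5) value=5
Op 3: inc R0 by 1 -> R0=(1,0,0) value=1
Op 4: merge R2<->R0 -> R2=(1,0,5) R0=(1,0,5)
Op 5: inc R2 by 1 -> R2=(1,0,6) value=7
Op 6: inc R0 by 1 -> R0=(2,0,5) value=7
Op 7: merge R1<->R0 -> R1=(2,2,5) R0=(2,2,5)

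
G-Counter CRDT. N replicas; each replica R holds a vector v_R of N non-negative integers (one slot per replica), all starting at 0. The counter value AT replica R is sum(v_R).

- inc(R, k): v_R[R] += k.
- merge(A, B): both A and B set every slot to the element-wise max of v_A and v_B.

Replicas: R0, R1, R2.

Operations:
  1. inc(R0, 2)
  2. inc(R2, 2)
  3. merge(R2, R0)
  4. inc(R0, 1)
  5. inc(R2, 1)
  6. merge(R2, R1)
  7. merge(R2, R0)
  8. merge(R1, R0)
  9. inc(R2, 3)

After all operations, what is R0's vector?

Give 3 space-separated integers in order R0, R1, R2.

Answer: 3 0 3

Derivation:
Op 1: inc R0 by 2 -> R0=(2,0,0) value=2
Op 2: inc R2 by 2 -> R2=(0,0,2) value=2
Op 3: merge R2<->R0 -> R2=(2,0,2) R0=(2,0,2)
Op 4: inc R0 by 1 -> R0=(3,0,2) value=5
Op 5: inc R2 by 1 -> R2=(2,0,3) value=5
Op 6: merge R2<->R1 -> R2=(2,0,3) R1=(2,0,3)
Op 7: merge R2<->R0 -> R2=(3,0,3) R0=(3,0,3)
Op 8: merge R1<->R0 -> R1=(3,0,3) R0=(3,0,3)
Op 9: inc R2 by 3 -> R2=(3,0,6) value=9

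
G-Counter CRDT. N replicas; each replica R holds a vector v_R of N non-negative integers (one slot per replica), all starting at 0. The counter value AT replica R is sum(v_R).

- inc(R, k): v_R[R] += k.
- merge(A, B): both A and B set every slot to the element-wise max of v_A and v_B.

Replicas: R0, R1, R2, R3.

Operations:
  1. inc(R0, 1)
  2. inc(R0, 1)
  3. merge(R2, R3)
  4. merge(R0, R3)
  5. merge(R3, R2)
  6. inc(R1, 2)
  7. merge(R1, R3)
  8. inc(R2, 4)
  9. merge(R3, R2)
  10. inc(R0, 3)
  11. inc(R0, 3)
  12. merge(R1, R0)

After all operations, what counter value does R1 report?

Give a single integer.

Answer: 10

Derivation:
Op 1: inc R0 by 1 -> R0=(1,0,0,0) value=1
Op 2: inc R0 by 1 -> R0=(2,0,0,0) value=2
Op 3: merge R2<->R3 -> R2=(0,0,0,0) R3=(0,0,0,0)
Op 4: merge R0<->R3 -> R0=(2,0,0,0) R3=(2,0,0,0)
Op 5: merge R3<->R2 -> R3=(2,0,0,0) R2=(2,0,0,0)
Op 6: inc R1 by 2 -> R1=(0,2,0,0) value=2
Op 7: merge R1<->R3 -> R1=(2,2,0,0) R3=(2,2,0,0)
Op 8: inc R2 by 4 -> R2=(2,0,4,0) value=6
Op 9: merge R3<->R2 -> R3=(2,2,4,0) R2=(2,2,4,0)
Op 10: inc R0 by 3 -> R0=(5,0,0,0) value=5
Op 11: inc R0 by 3 -> R0=(8,0,0,0) value=8
Op 12: merge R1<->R0 -> R1=(8,2,0,0) R0=(8,2,0,0)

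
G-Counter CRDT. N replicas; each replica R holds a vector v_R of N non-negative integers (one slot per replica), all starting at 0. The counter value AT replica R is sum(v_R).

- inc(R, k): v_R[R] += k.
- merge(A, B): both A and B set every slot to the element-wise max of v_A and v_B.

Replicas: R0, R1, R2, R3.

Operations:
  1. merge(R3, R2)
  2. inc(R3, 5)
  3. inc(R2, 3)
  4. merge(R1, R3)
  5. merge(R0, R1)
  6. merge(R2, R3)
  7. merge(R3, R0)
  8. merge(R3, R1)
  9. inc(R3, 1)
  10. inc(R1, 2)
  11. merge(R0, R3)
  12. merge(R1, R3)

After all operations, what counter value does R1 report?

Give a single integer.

Op 1: merge R3<->R2 -> R3=(0,0,0,0) R2=(0,0,0,0)
Op 2: inc R3 by 5 -> R3=(0,0,0,5) value=5
Op 3: inc R2 by 3 -> R2=(0,0,3,0) value=3
Op 4: merge R1<->R3 -> R1=(0,0,0,5) R3=(0,0,0,5)
Op 5: merge R0<->R1 -> R0=(0,0,0,5) R1=(0,0,0,5)
Op 6: merge R2<->R3 -> R2=(0,0,3,5) R3=(0,0,3,5)
Op 7: merge R3<->R0 -> R3=(0,0,3,5) R0=(0,0,3,5)
Op 8: merge R3<->R1 -> R3=(0,0,3,5) R1=(0,0,3,5)
Op 9: inc R3 by 1 -> R3=(0,0,3,6) value=9
Op 10: inc R1 by 2 -> R1=(0,2,3,5) value=10
Op 11: merge R0<->R3 -> R0=(0,0,3,6) R3=(0,0,3,6)
Op 12: merge R1<->R3 -> R1=(0,2,3,6) R3=(0,2,3,6)

Answer: 11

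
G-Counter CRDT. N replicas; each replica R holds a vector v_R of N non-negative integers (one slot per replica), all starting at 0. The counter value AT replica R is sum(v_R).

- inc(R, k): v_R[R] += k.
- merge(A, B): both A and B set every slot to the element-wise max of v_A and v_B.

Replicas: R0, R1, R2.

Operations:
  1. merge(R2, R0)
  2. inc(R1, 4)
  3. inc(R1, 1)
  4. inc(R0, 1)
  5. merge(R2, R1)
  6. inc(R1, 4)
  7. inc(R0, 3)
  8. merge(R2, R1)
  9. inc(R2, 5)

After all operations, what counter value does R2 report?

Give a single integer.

Answer: 14

Derivation:
Op 1: merge R2<->R0 -> R2=(0,0,0) R0=(0,0,0)
Op 2: inc R1 by 4 -> R1=(0,4,0) value=4
Op 3: inc R1 by 1 -> R1=(0,5,0) value=5
Op 4: inc R0 by 1 -> R0=(1,0,0) value=1
Op 5: merge R2<->R1 -> R2=(0,5,0) R1=(0,5,0)
Op 6: inc R1 by 4 -> R1=(0,9,0) value=9
Op 7: inc R0 by 3 -> R0=(4,0,0) value=4
Op 8: merge R2<->R1 -> R2=(0,9,0) R1=(0,9,0)
Op 9: inc R2 by 5 -> R2=(0,9,5) value=14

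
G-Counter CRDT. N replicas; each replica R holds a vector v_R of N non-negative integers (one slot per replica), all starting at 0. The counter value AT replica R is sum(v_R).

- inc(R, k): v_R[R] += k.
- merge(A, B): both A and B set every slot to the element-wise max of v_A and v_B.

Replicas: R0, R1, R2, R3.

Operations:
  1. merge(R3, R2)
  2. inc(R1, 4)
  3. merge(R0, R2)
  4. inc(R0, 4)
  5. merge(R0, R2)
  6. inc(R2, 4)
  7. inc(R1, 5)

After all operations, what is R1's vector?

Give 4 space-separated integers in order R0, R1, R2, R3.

Op 1: merge R3<->R2 -> R3=(0,0,0,0) R2=(0,0,0,0)
Op 2: inc R1 by 4 -> R1=(0,4,0,0) value=4
Op 3: merge R0<->R2 -> R0=(0,0,0,0) R2=(0,0,0,0)
Op 4: inc R0 by 4 -> R0=(4,0,0,0) value=4
Op 5: merge R0<->R2 -> R0=(4,0,0,0) R2=(4,0,0,0)
Op 6: inc R2 by 4 -> R2=(4,0,4,0) value=8
Op 7: inc R1 by 5 -> R1=(0,9,0,0) value=9

Answer: 0 9 0 0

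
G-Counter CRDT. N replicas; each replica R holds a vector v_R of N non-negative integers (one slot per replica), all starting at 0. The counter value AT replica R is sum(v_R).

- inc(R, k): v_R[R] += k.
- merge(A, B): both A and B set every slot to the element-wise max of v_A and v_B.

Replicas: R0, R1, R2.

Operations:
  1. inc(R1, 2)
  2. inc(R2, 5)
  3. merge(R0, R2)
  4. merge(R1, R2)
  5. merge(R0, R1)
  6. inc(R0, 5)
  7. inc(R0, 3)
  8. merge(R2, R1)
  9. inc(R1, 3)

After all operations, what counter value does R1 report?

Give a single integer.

Answer: 10

Derivation:
Op 1: inc R1 by 2 -> R1=(0,2,0) value=2
Op 2: inc R2 by 5 -> R2=(0,0,5) value=5
Op 3: merge R0<->R2 -> R0=(0,0,5) R2=(0,0,5)
Op 4: merge R1<->R2 -> R1=(0,2,5) R2=(0,2,5)
Op 5: merge R0<->R1 -> R0=(0,2,5) R1=(0,2,5)
Op 6: inc R0 by 5 -> R0=(5,2,5) value=12
Op 7: inc R0 by 3 -> R0=(8,2,5) value=15
Op 8: merge R2<->R1 -> R2=(0,2,5) R1=(0,2,5)
Op 9: inc R1 by 3 -> R1=(0,5,5) value=10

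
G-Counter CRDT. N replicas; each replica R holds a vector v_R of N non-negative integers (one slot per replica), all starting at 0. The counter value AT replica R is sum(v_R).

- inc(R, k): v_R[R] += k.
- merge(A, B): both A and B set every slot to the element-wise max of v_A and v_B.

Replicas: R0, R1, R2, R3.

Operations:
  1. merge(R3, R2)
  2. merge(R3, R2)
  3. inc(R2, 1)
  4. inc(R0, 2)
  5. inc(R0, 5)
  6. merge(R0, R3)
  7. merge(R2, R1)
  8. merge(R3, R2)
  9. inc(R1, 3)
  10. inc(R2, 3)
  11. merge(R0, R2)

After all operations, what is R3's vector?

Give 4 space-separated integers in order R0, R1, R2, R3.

Op 1: merge R3<->R2 -> R3=(0,0,0,0) R2=(0,0,0,0)
Op 2: merge R3<->R2 -> R3=(0,0,0,0) R2=(0,0,0,0)
Op 3: inc R2 by 1 -> R2=(0,0,1,0) value=1
Op 4: inc R0 by 2 -> R0=(2,0,0,0) value=2
Op 5: inc R0 by 5 -> R0=(7,0,0,0) value=7
Op 6: merge R0<->R3 -> R0=(7,0,0,0) R3=(7,0,0,0)
Op 7: merge R2<->R1 -> R2=(0,0,1,0) R1=(0,0,1,0)
Op 8: merge R3<->R2 -> R3=(7,0,1,0) R2=(7,0,1,0)
Op 9: inc R1 by 3 -> R1=(0,3,1,0) value=4
Op 10: inc R2 by 3 -> R2=(7,0,4,0) value=11
Op 11: merge R0<->R2 -> R0=(7,0,4,0) R2=(7,0,4,0)

Answer: 7 0 1 0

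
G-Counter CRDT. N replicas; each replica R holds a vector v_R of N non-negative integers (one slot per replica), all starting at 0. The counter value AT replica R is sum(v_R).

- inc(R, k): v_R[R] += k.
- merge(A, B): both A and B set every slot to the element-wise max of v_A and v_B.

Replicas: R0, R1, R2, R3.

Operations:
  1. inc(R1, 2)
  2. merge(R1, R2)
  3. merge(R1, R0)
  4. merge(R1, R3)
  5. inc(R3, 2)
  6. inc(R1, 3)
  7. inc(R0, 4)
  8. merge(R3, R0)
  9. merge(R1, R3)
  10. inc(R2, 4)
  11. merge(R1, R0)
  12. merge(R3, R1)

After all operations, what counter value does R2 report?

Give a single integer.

Answer: 6

Derivation:
Op 1: inc R1 by 2 -> R1=(0,2,0,0) value=2
Op 2: merge R1<->R2 -> R1=(0,2,0,0) R2=(0,2,0,0)
Op 3: merge R1<->R0 -> R1=(0,2,0,0) R0=(0,2,0,0)
Op 4: merge R1<->R3 -> R1=(0,2,0,0) R3=(0,2,0,0)
Op 5: inc R3 by 2 -> R3=(0,2,0,2) value=4
Op 6: inc R1 by 3 -> R1=(0,5,0,0) value=5
Op 7: inc R0 by 4 -> R0=(4,2,0,0) value=6
Op 8: merge R3<->R0 -> R3=(4,2,0,2) R0=(4,2,0,2)
Op 9: merge R1<->R3 -> R1=(4,5,0,2) R3=(4,5,0,2)
Op 10: inc R2 by 4 -> R2=(0,2,4,0) value=6
Op 11: merge R1<->R0 -> R1=(4,5,0,2) R0=(4,5,0,2)
Op 12: merge R3<->R1 -> R3=(4,5,0,2) R1=(4,5,0,2)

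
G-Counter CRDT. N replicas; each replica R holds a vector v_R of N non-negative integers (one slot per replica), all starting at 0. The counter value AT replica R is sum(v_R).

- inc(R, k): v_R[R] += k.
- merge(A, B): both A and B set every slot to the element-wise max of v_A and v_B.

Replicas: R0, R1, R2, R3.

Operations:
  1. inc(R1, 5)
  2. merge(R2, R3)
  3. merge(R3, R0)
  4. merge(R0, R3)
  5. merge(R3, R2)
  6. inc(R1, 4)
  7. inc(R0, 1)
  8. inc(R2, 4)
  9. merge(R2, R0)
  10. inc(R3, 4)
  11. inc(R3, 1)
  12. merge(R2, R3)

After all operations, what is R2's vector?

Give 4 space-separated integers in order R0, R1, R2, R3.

Op 1: inc R1 by 5 -> R1=(0,5,0,0) value=5
Op 2: merge R2<->R3 -> R2=(0,0,0,0) R3=(0,0,0,0)
Op 3: merge R3<->R0 -> R3=(0,0,0,0) R0=(0,0,0,0)
Op 4: merge R0<->R3 -> R0=(0,0,0,0) R3=(0,0,0,0)
Op 5: merge R3<->R2 -> R3=(0,0,0,0) R2=(0,0,0,0)
Op 6: inc R1 by 4 -> R1=(0,9,0,0) value=9
Op 7: inc R0 by 1 -> R0=(1,0,0,0) value=1
Op 8: inc R2 by 4 -> R2=(0,0,4,0) value=4
Op 9: merge R2<->R0 -> R2=(1,0,4,0) R0=(1,0,4,0)
Op 10: inc R3 by 4 -> R3=(0,0,0,4) value=4
Op 11: inc R3 by 1 -> R3=(0,0,0,5) value=5
Op 12: merge R2<->R3 -> R2=(1,0,4,5) R3=(1,0,4,5)

Answer: 1 0 4 5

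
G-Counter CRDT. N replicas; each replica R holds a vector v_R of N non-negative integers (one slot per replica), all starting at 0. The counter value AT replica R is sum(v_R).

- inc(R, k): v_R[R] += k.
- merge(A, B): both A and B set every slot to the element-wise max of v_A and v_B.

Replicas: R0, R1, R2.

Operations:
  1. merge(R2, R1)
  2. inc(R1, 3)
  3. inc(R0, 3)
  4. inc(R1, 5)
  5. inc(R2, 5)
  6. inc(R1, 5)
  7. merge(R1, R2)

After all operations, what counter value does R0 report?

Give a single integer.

Op 1: merge R2<->R1 -> R2=(0,0,0) R1=(0,0,0)
Op 2: inc R1 by 3 -> R1=(0,3,0) value=3
Op 3: inc R0 by 3 -> R0=(3,0,0) value=3
Op 4: inc R1 by 5 -> R1=(0,8,0) value=8
Op 5: inc R2 by 5 -> R2=(0,0,5) value=5
Op 6: inc R1 by 5 -> R1=(0,13,0) value=13
Op 7: merge R1<->R2 -> R1=(0,13,5) R2=(0,13,5)

Answer: 3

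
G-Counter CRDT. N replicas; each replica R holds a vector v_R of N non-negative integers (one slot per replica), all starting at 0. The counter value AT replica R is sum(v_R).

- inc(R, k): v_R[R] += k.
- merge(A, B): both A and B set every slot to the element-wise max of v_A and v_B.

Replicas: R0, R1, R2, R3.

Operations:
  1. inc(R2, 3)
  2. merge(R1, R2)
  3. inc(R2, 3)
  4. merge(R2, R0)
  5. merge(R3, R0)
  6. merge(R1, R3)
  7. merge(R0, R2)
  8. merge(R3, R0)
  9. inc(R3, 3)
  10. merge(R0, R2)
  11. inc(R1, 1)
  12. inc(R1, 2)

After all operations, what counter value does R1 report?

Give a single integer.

Op 1: inc R2 by 3 -> R2=(0,0,3,0) value=3
Op 2: merge R1<->R2 -> R1=(0,0,3,0) R2=(0,0,3,0)
Op 3: inc R2 by 3 -> R2=(0,0,6,0) value=6
Op 4: merge R2<->R0 -> R2=(0,0,6,0) R0=(0,0,6,0)
Op 5: merge R3<->R0 -> R3=(0,0,6,0) R0=(0,0,6,0)
Op 6: merge R1<->R3 -> R1=(0,0,6,0) R3=(0,0,6,0)
Op 7: merge R0<->R2 -> R0=(0,0,6,0) R2=(0,0,6,0)
Op 8: merge R3<->R0 -> R3=(0,0,6,0) R0=(0,0,6,0)
Op 9: inc R3 by 3 -> R3=(0,0,6,3) value=9
Op 10: merge R0<->R2 -> R0=(0,0,6,0) R2=(0,0,6,0)
Op 11: inc R1 by 1 -> R1=(0,1,6,0) value=7
Op 12: inc R1 by 2 -> R1=(0,3,6,0) value=9

Answer: 9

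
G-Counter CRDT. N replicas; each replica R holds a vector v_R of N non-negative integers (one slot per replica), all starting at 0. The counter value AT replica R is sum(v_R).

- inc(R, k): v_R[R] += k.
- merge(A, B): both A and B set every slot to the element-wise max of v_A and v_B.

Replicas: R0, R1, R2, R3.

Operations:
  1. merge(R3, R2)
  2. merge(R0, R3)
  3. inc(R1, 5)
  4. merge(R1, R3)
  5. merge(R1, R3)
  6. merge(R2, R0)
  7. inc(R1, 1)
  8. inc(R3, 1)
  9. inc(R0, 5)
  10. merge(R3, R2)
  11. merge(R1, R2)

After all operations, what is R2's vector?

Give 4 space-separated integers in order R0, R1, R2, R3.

Answer: 0 6 0 1

Derivation:
Op 1: merge R3<->R2 -> R3=(0,0,0,0) R2=(0,0,0,0)
Op 2: merge R0<->R3 -> R0=(0,0,0,0) R3=(0,0,0,0)
Op 3: inc R1 by 5 -> R1=(0,5,0,0) value=5
Op 4: merge R1<->R3 -> R1=(0,5,0,0) R3=(0,5,0,0)
Op 5: merge R1<->R3 -> R1=(0,5,0,0) R3=(0,5,0,0)
Op 6: merge R2<->R0 -> R2=(0,0,0,0) R0=(0,0,0,0)
Op 7: inc R1 by 1 -> R1=(0,6,0,0) value=6
Op 8: inc R3 by 1 -> R3=(0,5,0,1) value=6
Op 9: inc R0 by 5 -> R0=(5,0,0,0) value=5
Op 10: merge R3<->R2 -> R3=(0,5,0,1) R2=(0,5,0,1)
Op 11: merge R1<->R2 -> R1=(0,6,0,1) R2=(0,6,0,1)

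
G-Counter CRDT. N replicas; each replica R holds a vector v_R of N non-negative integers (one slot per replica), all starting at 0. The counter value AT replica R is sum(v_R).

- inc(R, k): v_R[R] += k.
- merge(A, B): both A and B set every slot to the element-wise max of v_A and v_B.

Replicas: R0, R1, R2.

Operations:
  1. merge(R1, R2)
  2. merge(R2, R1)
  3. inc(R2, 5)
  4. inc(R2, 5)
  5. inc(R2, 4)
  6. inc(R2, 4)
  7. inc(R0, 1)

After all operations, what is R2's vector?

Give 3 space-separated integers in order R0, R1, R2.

Answer: 0 0 18

Derivation:
Op 1: merge R1<->R2 -> R1=(0,0,0) R2=(0,0,0)
Op 2: merge R2<->R1 -> R2=(0,0,0) R1=(0,0,0)
Op 3: inc R2 by 5 -> R2=(0,0,5) value=5
Op 4: inc R2 by 5 -> R2=(0,0,10) value=10
Op 5: inc R2 by 4 -> R2=(0,0,14) value=14
Op 6: inc R2 by 4 -> R2=(0,0,18) value=18
Op 7: inc R0 by 1 -> R0=(1,0,0) value=1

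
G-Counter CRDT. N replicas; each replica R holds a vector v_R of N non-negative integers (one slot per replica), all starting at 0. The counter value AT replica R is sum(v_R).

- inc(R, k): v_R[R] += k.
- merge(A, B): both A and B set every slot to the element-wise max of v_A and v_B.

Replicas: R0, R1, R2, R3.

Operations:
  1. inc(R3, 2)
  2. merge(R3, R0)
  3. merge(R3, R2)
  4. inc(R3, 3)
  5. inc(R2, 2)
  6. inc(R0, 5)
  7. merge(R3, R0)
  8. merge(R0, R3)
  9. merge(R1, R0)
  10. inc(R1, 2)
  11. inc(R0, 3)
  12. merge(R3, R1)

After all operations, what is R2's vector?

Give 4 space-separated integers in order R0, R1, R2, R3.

Answer: 0 0 2 2

Derivation:
Op 1: inc R3 by 2 -> R3=(0,0,0,2) value=2
Op 2: merge R3<->R0 -> R3=(0,0,0,2) R0=(0,0,0,2)
Op 3: merge R3<->R2 -> R3=(0,0,0,2) R2=(0,0,0,2)
Op 4: inc R3 by 3 -> R3=(0,0,0,5) value=5
Op 5: inc R2 by 2 -> R2=(0,0,2,2) value=4
Op 6: inc R0 by 5 -> R0=(5,0,0,2) value=7
Op 7: merge R3<->R0 -> R3=(5,0,0,5) R0=(5,0,0,5)
Op 8: merge R0<->R3 -> R0=(5,0,0,5) R3=(5,0,0,5)
Op 9: merge R1<->R0 -> R1=(5,0,0,5) R0=(5,0,0,5)
Op 10: inc R1 by 2 -> R1=(5,2,0,5) value=12
Op 11: inc R0 by 3 -> R0=(8,0,0,5) value=13
Op 12: merge R3<->R1 -> R3=(5,2,0,5) R1=(5,2,0,5)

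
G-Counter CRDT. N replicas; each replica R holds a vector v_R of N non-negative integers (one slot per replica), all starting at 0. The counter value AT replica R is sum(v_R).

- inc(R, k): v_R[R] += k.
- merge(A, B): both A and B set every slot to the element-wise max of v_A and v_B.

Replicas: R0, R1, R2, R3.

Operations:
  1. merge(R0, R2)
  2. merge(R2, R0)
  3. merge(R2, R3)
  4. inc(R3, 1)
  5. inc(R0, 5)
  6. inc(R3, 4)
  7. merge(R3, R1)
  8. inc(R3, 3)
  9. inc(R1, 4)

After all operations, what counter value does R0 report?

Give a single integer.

Answer: 5

Derivation:
Op 1: merge R0<->R2 -> R0=(0,0,0,0) R2=(0,0,0,0)
Op 2: merge R2<->R0 -> R2=(0,0,0,0) R0=(0,0,0,0)
Op 3: merge R2<->R3 -> R2=(0,0,0,0) R3=(0,0,0,0)
Op 4: inc R3 by 1 -> R3=(0,0,0,1) value=1
Op 5: inc R0 by 5 -> R0=(5,0,0,0) value=5
Op 6: inc R3 by 4 -> R3=(0,0,0,5) value=5
Op 7: merge R3<->R1 -> R3=(0,0,0,5) R1=(0,0,0,5)
Op 8: inc R3 by 3 -> R3=(0,0,0,8) value=8
Op 9: inc R1 by 4 -> R1=(0,4,0,5) value=9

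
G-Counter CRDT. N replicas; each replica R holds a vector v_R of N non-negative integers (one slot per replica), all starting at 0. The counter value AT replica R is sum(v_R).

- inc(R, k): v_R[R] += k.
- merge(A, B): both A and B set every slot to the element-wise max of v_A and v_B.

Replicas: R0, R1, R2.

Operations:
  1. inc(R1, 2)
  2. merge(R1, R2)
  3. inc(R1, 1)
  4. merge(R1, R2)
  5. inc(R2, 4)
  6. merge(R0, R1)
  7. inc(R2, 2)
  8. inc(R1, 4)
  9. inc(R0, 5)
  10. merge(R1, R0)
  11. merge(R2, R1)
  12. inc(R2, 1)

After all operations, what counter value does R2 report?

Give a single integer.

Answer: 19

Derivation:
Op 1: inc R1 by 2 -> R1=(0,2,0) value=2
Op 2: merge R1<->R2 -> R1=(0,2,0) R2=(0,2,0)
Op 3: inc R1 by 1 -> R1=(0,3,0) value=3
Op 4: merge R1<->R2 -> R1=(0,3,0) R2=(0,3,0)
Op 5: inc R2 by 4 -> R2=(0,3,4) value=7
Op 6: merge R0<->R1 -> R0=(0,3,0) R1=(0,3,0)
Op 7: inc R2 by 2 -> R2=(0,3,6) value=9
Op 8: inc R1 by 4 -> R1=(0,7,0) value=7
Op 9: inc R0 by 5 -> R0=(5,3,0) value=8
Op 10: merge R1<->R0 -> R1=(5,7,0) R0=(5,7,0)
Op 11: merge R2<->R1 -> R2=(5,7,6) R1=(5,7,6)
Op 12: inc R2 by 1 -> R2=(5,7,7) value=19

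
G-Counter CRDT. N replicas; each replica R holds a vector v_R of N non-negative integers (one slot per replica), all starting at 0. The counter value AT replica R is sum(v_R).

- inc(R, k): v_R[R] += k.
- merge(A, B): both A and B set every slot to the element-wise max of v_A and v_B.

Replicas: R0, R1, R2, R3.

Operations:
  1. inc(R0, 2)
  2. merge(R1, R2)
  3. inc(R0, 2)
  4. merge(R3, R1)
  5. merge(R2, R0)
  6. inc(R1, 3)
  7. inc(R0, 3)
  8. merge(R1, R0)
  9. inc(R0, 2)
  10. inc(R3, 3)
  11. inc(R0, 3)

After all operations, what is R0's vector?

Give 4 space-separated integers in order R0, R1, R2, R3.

Answer: 12 3 0 0

Derivation:
Op 1: inc R0 by 2 -> R0=(2,0,0,0) value=2
Op 2: merge R1<->R2 -> R1=(0,0,0,0) R2=(0,0,0,0)
Op 3: inc R0 by 2 -> R0=(4,0,0,0) value=4
Op 4: merge R3<->R1 -> R3=(0,0,0,0) R1=(0,0,0,0)
Op 5: merge R2<->R0 -> R2=(4,0,0,0) R0=(4,0,0,0)
Op 6: inc R1 by 3 -> R1=(0,3,0,0) value=3
Op 7: inc R0 by 3 -> R0=(7,0,0,0) value=7
Op 8: merge R1<->R0 -> R1=(7,3,0,0) R0=(7,3,0,0)
Op 9: inc R0 by 2 -> R0=(9,3,0,0) value=12
Op 10: inc R3 by 3 -> R3=(0,0,0,3) value=3
Op 11: inc R0 by 3 -> R0=(12,3,0,0) value=15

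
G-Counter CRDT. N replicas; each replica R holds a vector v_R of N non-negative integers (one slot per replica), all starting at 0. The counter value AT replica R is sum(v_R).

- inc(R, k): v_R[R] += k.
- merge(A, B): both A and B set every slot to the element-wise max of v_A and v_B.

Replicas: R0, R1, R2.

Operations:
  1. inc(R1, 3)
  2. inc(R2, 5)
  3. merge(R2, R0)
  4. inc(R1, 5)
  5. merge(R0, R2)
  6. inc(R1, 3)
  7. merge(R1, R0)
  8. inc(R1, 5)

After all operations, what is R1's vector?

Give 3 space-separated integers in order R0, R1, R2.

Answer: 0 16 5

Derivation:
Op 1: inc R1 by 3 -> R1=(0,3,0) value=3
Op 2: inc R2 by 5 -> R2=(0,0,5) value=5
Op 3: merge R2<->R0 -> R2=(0,0,5) R0=(0,0,5)
Op 4: inc R1 by 5 -> R1=(0,8,0) value=8
Op 5: merge R0<->R2 -> R0=(0,0,5) R2=(0,0,5)
Op 6: inc R1 by 3 -> R1=(0,11,0) value=11
Op 7: merge R1<->R0 -> R1=(0,11,5) R0=(0,11,5)
Op 8: inc R1 by 5 -> R1=(0,16,5) value=21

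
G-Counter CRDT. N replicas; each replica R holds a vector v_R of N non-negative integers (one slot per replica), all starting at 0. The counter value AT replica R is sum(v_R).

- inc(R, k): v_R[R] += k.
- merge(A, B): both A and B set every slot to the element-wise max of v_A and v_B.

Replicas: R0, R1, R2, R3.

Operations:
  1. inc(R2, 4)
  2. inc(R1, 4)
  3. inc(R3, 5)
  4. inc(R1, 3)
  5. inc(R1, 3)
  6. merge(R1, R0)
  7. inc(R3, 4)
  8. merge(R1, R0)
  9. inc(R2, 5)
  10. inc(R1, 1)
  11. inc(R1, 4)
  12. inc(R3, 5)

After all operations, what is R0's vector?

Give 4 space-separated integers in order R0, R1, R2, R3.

Answer: 0 10 0 0

Derivation:
Op 1: inc R2 by 4 -> R2=(0,0,4,0) value=4
Op 2: inc R1 by 4 -> R1=(0,4,0,0) value=4
Op 3: inc R3 by 5 -> R3=(0,0,0,5) value=5
Op 4: inc R1 by 3 -> R1=(0,7,0,0) value=7
Op 5: inc R1 by 3 -> R1=(0,10,0,0) value=10
Op 6: merge R1<->R0 -> R1=(0,10,0,0) R0=(0,10,0,0)
Op 7: inc R3 by 4 -> R3=(0,0,0,9) value=9
Op 8: merge R1<->R0 -> R1=(0,10,0,0) R0=(0,10,0,0)
Op 9: inc R2 by 5 -> R2=(0,0,9,0) value=9
Op 10: inc R1 by 1 -> R1=(0,11,0,0) value=11
Op 11: inc R1 by 4 -> R1=(0,15,0,0) value=15
Op 12: inc R3 by 5 -> R3=(0,0,0,14) value=14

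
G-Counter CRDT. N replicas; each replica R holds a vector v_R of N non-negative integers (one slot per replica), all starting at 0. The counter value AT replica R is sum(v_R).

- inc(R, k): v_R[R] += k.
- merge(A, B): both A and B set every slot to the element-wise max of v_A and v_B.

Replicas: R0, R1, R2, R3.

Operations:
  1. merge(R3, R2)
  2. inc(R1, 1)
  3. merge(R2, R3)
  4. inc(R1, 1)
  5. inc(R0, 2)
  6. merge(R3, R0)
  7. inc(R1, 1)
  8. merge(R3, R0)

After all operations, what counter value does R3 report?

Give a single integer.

Answer: 2

Derivation:
Op 1: merge R3<->R2 -> R3=(0,0,0,0) R2=(0,0,0,0)
Op 2: inc R1 by 1 -> R1=(0,1,0,0) value=1
Op 3: merge R2<->R3 -> R2=(0,0,0,0) R3=(0,0,0,0)
Op 4: inc R1 by 1 -> R1=(0,2,0,0) value=2
Op 5: inc R0 by 2 -> R0=(2,0,0,0) value=2
Op 6: merge R3<->R0 -> R3=(2,0,0,0) R0=(2,0,0,0)
Op 7: inc R1 by 1 -> R1=(0,3,0,0) value=3
Op 8: merge R3<->R0 -> R3=(2,0,0,0) R0=(2,0,0,0)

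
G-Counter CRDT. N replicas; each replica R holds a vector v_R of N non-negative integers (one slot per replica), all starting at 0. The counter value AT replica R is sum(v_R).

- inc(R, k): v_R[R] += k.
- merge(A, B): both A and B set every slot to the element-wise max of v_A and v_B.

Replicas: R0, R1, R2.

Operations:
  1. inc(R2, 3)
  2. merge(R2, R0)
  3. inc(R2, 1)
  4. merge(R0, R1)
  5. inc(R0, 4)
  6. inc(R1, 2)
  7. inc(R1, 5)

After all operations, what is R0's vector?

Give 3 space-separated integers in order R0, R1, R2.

Answer: 4 0 3

Derivation:
Op 1: inc R2 by 3 -> R2=(0,0,3) value=3
Op 2: merge R2<->R0 -> R2=(0,0,3) R0=(0,0,3)
Op 3: inc R2 by 1 -> R2=(0,0,4) value=4
Op 4: merge R0<->R1 -> R0=(0,0,3) R1=(0,0,3)
Op 5: inc R0 by 4 -> R0=(4,0,3) value=7
Op 6: inc R1 by 2 -> R1=(0,2,3) value=5
Op 7: inc R1 by 5 -> R1=(0,7,3) value=10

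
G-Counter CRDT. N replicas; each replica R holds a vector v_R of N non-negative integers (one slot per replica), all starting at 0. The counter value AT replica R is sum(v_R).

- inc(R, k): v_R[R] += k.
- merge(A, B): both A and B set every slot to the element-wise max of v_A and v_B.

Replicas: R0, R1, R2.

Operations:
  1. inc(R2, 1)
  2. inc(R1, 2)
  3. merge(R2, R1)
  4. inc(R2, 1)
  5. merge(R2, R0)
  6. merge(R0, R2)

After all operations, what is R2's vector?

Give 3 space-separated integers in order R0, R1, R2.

Answer: 0 2 2

Derivation:
Op 1: inc R2 by 1 -> R2=(0,0,1) value=1
Op 2: inc R1 by 2 -> R1=(0,2,0) value=2
Op 3: merge R2<->R1 -> R2=(0,2,1) R1=(0,2,1)
Op 4: inc R2 by 1 -> R2=(0,2,2) value=4
Op 5: merge R2<->R0 -> R2=(0,2,2) R0=(0,2,2)
Op 6: merge R0<->R2 -> R0=(0,2,2) R2=(0,2,2)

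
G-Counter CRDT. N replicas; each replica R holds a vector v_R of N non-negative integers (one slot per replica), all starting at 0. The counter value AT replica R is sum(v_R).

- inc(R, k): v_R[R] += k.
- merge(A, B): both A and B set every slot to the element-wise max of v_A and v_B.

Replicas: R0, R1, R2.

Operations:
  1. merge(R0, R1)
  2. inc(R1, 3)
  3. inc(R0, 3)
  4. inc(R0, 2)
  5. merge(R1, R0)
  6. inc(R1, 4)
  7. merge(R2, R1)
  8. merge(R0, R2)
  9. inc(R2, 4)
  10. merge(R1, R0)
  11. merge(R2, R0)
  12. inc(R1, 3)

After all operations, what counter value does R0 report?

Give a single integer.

Answer: 16

Derivation:
Op 1: merge R0<->R1 -> R0=(0,0,0) R1=(0,0,0)
Op 2: inc R1 by 3 -> R1=(0,3,0) value=3
Op 3: inc R0 by 3 -> R0=(3,0,0) value=3
Op 4: inc R0 by 2 -> R0=(5,0,0) value=5
Op 5: merge R1<->R0 -> R1=(5,3,0) R0=(5,3,0)
Op 6: inc R1 by 4 -> R1=(5,7,0) value=12
Op 7: merge R2<->R1 -> R2=(5,7,0) R1=(5,7,0)
Op 8: merge R0<->R2 -> R0=(5,7,0) R2=(5,7,0)
Op 9: inc R2 by 4 -> R2=(5,7,4) value=16
Op 10: merge R1<->R0 -> R1=(5,7,0) R0=(5,7,0)
Op 11: merge R2<->R0 -> R2=(5,7,4) R0=(5,7,4)
Op 12: inc R1 by 3 -> R1=(5,10,0) value=15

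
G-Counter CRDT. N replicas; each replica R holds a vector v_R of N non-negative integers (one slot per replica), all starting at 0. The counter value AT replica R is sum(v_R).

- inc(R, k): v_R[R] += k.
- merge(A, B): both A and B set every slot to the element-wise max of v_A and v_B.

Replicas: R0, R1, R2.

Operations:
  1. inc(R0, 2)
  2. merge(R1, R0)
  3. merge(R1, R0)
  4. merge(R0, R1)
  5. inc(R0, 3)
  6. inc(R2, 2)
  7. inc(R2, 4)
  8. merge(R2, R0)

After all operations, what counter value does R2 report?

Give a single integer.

Answer: 11

Derivation:
Op 1: inc R0 by 2 -> R0=(2,0,0) value=2
Op 2: merge R1<->R0 -> R1=(2,0,0) R0=(2,0,0)
Op 3: merge R1<->R0 -> R1=(2,0,0) R0=(2,0,0)
Op 4: merge R0<->R1 -> R0=(2,0,0) R1=(2,0,0)
Op 5: inc R0 by 3 -> R0=(5,0,0) value=5
Op 6: inc R2 by 2 -> R2=(0,0,2) value=2
Op 7: inc R2 by 4 -> R2=(0,0,6) value=6
Op 8: merge R2<->R0 -> R2=(5,0,6) R0=(5,0,6)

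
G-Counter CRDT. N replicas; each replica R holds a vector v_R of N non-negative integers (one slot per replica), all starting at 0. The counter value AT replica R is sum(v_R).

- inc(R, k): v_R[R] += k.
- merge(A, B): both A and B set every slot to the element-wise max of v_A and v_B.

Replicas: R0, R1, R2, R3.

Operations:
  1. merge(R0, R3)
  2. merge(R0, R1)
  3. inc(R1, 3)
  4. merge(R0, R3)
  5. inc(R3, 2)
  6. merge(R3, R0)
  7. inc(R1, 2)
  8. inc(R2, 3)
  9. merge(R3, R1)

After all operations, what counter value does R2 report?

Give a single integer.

Op 1: merge R0<->R3 -> R0=(0,0,0,0) R3=(0,0,0,0)
Op 2: merge R0<->R1 -> R0=(0,0,0,0) R1=(0,0,0,0)
Op 3: inc R1 by 3 -> R1=(0,3,0,0) value=3
Op 4: merge R0<->R3 -> R0=(0,0,0,0) R3=(0,0,0,0)
Op 5: inc R3 by 2 -> R3=(0,0,0,2) value=2
Op 6: merge R3<->R0 -> R3=(0,0,0,2) R0=(0,0,0,2)
Op 7: inc R1 by 2 -> R1=(0,5,0,0) value=5
Op 8: inc R2 by 3 -> R2=(0,0,3,0) value=3
Op 9: merge R3<->R1 -> R3=(0,5,0,2) R1=(0,5,0,2)

Answer: 3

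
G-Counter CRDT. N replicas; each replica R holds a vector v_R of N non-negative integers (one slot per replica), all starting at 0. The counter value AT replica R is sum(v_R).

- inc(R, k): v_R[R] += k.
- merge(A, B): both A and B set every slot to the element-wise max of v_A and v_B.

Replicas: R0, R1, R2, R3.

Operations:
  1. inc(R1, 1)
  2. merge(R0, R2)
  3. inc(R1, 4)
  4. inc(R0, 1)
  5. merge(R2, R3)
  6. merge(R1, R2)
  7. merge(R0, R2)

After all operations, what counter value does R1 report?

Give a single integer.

Answer: 5

Derivation:
Op 1: inc R1 by 1 -> R1=(0,1,0,0) value=1
Op 2: merge R0<->R2 -> R0=(0,0,0,0) R2=(0,0,0,0)
Op 3: inc R1 by 4 -> R1=(0,5,0,0) value=5
Op 4: inc R0 by 1 -> R0=(1,0,0,0) value=1
Op 5: merge R2<->R3 -> R2=(0,0,0,0) R3=(0,0,0,0)
Op 6: merge R1<->R2 -> R1=(0,5,0,0) R2=(0,5,0,0)
Op 7: merge R0<->R2 -> R0=(1,5,0,0) R2=(1,5,0,0)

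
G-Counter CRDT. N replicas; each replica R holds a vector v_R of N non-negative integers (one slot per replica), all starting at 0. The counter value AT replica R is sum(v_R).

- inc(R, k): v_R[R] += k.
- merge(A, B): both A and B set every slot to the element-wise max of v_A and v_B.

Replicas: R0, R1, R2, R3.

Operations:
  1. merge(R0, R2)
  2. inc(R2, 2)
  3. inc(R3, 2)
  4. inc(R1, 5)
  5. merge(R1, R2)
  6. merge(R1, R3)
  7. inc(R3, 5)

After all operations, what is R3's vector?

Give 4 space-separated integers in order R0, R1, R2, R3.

Answer: 0 5 2 7

Derivation:
Op 1: merge R0<->R2 -> R0=(0,0,0,0) R2=(0,0,0,0)
Op 2: inc R2 by 2 -> R2=(0,0,2,0) value=2
Op 3: inc R3 by 2 -> R3=(0,0,0,2) value=2
Op 4: inc R1 by 5 -> R1=(0,5,0,0) value=5
Op 5: merge R1<->R2 -> R1=(0,5,2,0) R2=(0,5,2,0)
Op 6: merge R1<->R3 -> R1=(0,5,2,2) R3=(0,5,2,2)
Op 7: inc R3 by 5 -> R3=(0,5,2,7) value=14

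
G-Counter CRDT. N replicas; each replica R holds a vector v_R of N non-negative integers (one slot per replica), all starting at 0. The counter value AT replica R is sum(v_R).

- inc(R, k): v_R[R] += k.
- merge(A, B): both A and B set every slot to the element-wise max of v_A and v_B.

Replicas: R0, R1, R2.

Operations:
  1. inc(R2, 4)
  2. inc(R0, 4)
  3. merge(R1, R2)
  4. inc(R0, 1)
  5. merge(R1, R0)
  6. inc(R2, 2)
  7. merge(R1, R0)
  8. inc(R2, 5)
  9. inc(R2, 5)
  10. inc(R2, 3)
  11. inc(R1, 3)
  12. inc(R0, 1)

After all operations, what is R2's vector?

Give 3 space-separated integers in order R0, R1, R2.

Answer: 0 0 19

Derivation:
Op 1: inc R2 by 4 -> R2=(0,0,4) value=4
Op 2: inc R0 by 4 -> R0=(4,0,0) value=4
Op 3: merge R1<->R2 -> R1=(0,0,4) R2=(0,0,4)
Op 4: inc R0 by 1 -> R0=(5,0,0) value=5
Op 5: merge R1<->R0 -> R1=(5,0,4) R0=(5,0,4)
Op 6: inc R2 by 2 -> R2=(0,0,6) value=6
Op 7: merge R1<->R0 -> R1=(5,0,4) R0=(5,0,4)
Op 8: inc R2 by 5 -> R2=(0,0,11) value=11
Op 9: inc R2 by 5 -> R2=(0,0,16) value=16
Op 10: inc R2 by 3 -> R2=(0,0,19) value=19
Op 11: inc R1 by 3 -> R1=(5,3,4) value=12
Op 12: inc R0 by 1 -> R0=(6,0,4) value=10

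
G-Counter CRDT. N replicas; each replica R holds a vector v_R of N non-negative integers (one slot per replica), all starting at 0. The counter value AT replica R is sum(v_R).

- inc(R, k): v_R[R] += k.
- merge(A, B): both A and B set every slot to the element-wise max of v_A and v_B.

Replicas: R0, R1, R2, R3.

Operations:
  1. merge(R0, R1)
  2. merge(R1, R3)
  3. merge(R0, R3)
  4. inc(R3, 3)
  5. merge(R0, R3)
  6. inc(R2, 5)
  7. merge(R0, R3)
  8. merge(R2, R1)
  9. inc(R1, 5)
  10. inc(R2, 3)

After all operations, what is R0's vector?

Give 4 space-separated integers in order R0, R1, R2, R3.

Op 1: merge R0<->R1 -> R0=(0,0,0,0) R1=(0,0,0,0)
Op 2: merge R1<->R3 -> R1=(0,0,0,0) R3=(0,0,0,0)
Op 3: merge R0<->R3 -> R0=(0,0,0,0) R3=(0,0,0,0)
Op 4: inc R3 by 3 -> R3=(0,0,0,3) value=3
Op 5: merge R0<->R3 -> R0=(0,0,0,3) R3=(0,0,0,3)
Op 6: inc R2 by 5 -> R2=(0,0,5,0) value=5
Op 7: merge R0<->R3 -> R0=(0,0,0,3) R3=(0,0,0,3)
Op 8: merge R2<->R1 -> R2=(0,0,5,0) R1=(0,0,5,0)
Op 9: inc R1 by 5 -> R1=(0,5,5,0) value=10
Op 10: inc R2 by 3 -> R2=(0,0,8,0) value=8

Answer: 0 0 0 3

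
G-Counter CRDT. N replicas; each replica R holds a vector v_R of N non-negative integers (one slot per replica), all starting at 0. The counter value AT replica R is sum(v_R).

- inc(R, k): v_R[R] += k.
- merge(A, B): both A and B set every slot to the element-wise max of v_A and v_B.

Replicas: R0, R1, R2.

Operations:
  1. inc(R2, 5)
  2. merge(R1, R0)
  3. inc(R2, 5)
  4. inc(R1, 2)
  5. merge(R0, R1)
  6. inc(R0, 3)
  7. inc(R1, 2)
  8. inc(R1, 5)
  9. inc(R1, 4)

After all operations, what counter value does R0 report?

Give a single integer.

Answer: 5

Derivation:
Op 1: inc R2 by 5 -> R2=(0,0,5) value=5
Op 2: merge R1<->R0 -> R1=(0,0,0) R0=(0,0,0)
Op 3: inc R2 by 5 -> R2=(0,0,10) value=10
Op 4: inc R1 by 2 -> R1=(0,2,0) value=2
Op 5: merge R0<->R1 -> R0=(0,2,0) R1=(0,2,0)
Op 6: inc R0 by 3 -> R0=(3,2,0) value=5
Op 7: inc R1 by 2 -> R1=(0,4,0) value=4
Op 8: inc R1 by 5 -> R1=(0,9,0) value=9
Op 9: inc R1 by 4 -> R1=(0,13,0) value=13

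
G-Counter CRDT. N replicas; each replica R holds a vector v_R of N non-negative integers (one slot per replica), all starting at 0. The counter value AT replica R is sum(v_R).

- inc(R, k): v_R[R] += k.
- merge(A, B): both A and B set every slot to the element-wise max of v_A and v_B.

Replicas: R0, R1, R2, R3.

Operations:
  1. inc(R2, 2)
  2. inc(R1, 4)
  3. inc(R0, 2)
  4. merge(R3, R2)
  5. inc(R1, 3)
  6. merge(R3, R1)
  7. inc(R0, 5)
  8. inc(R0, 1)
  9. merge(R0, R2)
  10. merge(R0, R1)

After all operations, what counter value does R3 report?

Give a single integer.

Answer: 9

Derivation:
Op 1: inc R2 by 2 -> R2=(0,0,2,0) value=2
Op 2: inc R1 by 4 -> R1=(0,4,0,0) value=4
Op 3: inc R0 by 2 -> R0=(2,0,0,0) value=2
Op 4: merge R3<->R2 -> R3=(0,0,2,0) R2=(0,0,2,0)
Op 5: inc R1 by 3 -> R1=(0,7,0,0) value=7
Op 6: merge R3<->R1 -> R3=(0,7,2,0) R1=(0,7,2,0)
Op 7: inc R0 by 5 -> R0=(7,0,0,0) value=7
Op 8: inc R0 by 1 -> R0=(8,0,0,0) value=8
Op 9: merge R0<->R2 -> R0=(8,0,2,0) R2=(8,0,2,0)
Op 10: merge R0<->R1 -> R0=(8,7,2,0) R1=(8,7,2,0)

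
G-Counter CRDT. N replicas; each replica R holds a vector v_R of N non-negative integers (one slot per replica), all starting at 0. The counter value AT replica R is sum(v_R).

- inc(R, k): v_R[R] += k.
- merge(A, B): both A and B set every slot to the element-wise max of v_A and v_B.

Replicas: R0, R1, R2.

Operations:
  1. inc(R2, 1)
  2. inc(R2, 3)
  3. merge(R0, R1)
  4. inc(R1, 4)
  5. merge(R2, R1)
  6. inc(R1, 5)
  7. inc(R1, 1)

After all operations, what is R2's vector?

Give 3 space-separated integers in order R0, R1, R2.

Op 1: inc R2 by 1 -> R2=(0,0,1) value=1
Op 2: inc R2 by 3 -> R2=(0,0,4) value=4
Op 3: merge R0<->R1 -> R0=(0,0,0) R1=(0,0,0)
Op 4: inc R1 by 4 -> R1=(0,4,0) value=4
Op 5: merge R2<->R1 -> R2=(0,4,4) R1=(0,4,4)
Op 6: inc R1 by 5 -> R1=(0,9,4) value=13
Op 7: inc R1 by 1 -> R1=(0,10,4) value=14

Answer: 0 4 4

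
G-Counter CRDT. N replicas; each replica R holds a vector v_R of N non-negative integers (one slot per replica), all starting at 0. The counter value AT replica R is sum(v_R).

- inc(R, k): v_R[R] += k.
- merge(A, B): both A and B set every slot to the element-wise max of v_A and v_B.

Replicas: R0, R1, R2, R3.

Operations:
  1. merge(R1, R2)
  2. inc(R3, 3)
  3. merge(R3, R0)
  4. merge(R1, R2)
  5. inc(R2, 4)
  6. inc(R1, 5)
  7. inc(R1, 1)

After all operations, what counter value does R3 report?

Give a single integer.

Op 1: merge R1<->R2 -> R1=(0,0,0,0) R2=(0,0,0,0)
Op 2: inc R3 by 3 -> R3=(0,0,0,3) value=3
Op 3: merge R3<->R0 -> R3=(0,0,0,3) R0=(0,0,0,3)
Op 4: merge R1<->R2 -> R1=(0,0,0,0) R2=(0,0,0,0)
Op 5: inc R2 by 4 -> R2=(0,0,4,0) value=4
Op 6: inc R1 by 5 -> R1=(0,5,0,0) value=5
Op 7: inc R1 by 1 -> R1=(0,6,0,0) value=6

Answer: 3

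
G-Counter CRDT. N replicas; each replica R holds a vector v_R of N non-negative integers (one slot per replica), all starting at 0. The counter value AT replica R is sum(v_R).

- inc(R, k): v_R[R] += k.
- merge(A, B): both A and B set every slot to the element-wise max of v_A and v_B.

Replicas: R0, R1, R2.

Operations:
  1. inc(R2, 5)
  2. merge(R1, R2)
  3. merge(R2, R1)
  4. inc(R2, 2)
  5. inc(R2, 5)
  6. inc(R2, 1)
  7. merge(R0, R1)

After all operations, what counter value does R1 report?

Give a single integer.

Answer: 5

Derivation:
Op 1: inc R2 by 5 -> R2=(0,0,5) value=5
Op 2: merge R1<->R2 -> R1=(0,0,5) R2=(0,0,5)
Op 3: merge R2<->R1 -> R2=(0,0,5) R1=(0,0,5)
Op 4: inc R2 by 2 -> R2=(0,0,7) value=7
Op 5: inc R2 by 5 -> R2=(0,0,12) value=12
Op 6: inc R2 by 1 -> R2=(0,0,13) value=13
Op 7: merge R0<->R1 -> R0=(0,0,5) R1=(0,0,5)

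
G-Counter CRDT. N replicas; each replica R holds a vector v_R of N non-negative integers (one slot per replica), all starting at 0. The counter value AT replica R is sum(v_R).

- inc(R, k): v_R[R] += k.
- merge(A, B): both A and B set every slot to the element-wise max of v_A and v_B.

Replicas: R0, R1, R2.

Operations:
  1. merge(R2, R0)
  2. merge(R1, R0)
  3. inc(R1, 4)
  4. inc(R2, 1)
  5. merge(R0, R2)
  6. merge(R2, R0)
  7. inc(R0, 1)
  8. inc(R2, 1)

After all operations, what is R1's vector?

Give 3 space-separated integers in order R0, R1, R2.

Answer: 0 4 0

Derivation:
Op 1: merge R2<->R0 -> R2=(0,0,0) R0=(0,0,0)
Op 2: merge R1<->R0 -> R1=(0,0,0) R0=(0,0,0)
Op 3: inc R1 by 4 -> R1=(0,4,0) value=4
Op 4: inc R2 by 1 -> R2=(0,0,1) value=1
Op 5: merge R0<->R2 -> R0=(0,0,1) R2=(0,0,1)
Op 6: merge R2<->R0 -> R2=(0,0,1) R0=(0,0,1)
Op 7: inc R0 by 1 -> R0=(1,0,1) value=2
Op 8: inc R2 by 1 -> R2=(0,0,2) value=2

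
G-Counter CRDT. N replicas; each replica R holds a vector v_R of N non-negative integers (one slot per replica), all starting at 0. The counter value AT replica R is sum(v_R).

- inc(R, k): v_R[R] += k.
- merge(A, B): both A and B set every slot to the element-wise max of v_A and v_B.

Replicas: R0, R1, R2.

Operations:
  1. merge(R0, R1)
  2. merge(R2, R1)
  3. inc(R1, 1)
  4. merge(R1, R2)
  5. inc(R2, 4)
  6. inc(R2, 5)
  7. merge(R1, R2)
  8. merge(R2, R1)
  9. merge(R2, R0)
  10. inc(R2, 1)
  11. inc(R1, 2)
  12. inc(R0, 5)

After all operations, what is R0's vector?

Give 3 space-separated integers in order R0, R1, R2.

Answer: 5 1 9

Derivation:
Op 1: merge R0<->R1 -> R0=(0,0,0) R1=(0,0,0)
Op 2: merge R2<->R1 -> R2=(0,0,0) R1=(0,0,0)
Op 3: inc R1 by 1 -> R1=(0,1,0) value=1
Op 4: merge R1<->R2 -> R1=(0,1,0) R2=(0,1,0)
Op 5: inc R2 by 4 -> R2=(0,1,4) value=5
Op 6: inc R2 by 5 -> R2=(0,1,9) value=10
Op 7: merge R1<->R2 -> R1=(0,1,9) R2=(0,1,9)
Op 8: merge R2<->R1 -> R2=(0,1,9) R1=(0,1,9)
Op 9: merge R2<->R0 -> R2=(0,1,9) R0=(0,1,9)
Op 10: inc R2 by 1 -> R2=(0,1,10) value=11
Op 11: inc R1 by 2 -> R1=(0,3,9) value=12
Op 12: inc R0 by 5 -> R0=(5,1,9) value=15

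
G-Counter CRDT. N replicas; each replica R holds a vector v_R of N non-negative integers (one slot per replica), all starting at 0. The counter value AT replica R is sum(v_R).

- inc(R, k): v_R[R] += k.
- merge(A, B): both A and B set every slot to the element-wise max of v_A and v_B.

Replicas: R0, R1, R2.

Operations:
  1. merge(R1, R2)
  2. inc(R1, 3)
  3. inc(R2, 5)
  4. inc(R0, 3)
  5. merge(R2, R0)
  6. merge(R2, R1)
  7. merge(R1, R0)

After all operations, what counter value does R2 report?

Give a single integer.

Answer: 11

Derivation:
Op 1: merge R1<->R2 -> R1=(0,0,0) R2=(0,0,0)
Op 2: inc R1 by 3 -> R1=(0,3,0) value=3
Op 3: inc R2 by 5 -> R2=(0,0,5) value=5
Op 4: inc R0 by 3 -> R0=(3,0,0) value=3
Op 5: merge R2<->R0 -> R2=(3,0,5) R0=(3,0,5)
Op 6: merge R2<->R1 -> R2=(3,3,5) R1=(3,3,5)
Op 7: merge R1<->R0 -> R1=(3,3,5) R0=(3,3,5)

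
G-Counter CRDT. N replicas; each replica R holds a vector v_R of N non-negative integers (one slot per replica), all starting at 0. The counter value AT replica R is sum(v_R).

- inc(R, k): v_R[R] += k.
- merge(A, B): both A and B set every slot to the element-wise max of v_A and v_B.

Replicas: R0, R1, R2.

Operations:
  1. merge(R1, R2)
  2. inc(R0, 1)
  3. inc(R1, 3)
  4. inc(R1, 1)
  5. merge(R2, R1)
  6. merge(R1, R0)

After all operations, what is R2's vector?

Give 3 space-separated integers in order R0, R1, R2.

Op 1: merge R1<->R2 -> R1=(0,0,0) R2=(0,0,0)
Op 2: inc R0 by 1 -> R0=(1,0,0) value=1
Op 3: inc R1 by 3 -> R1=(0,3,0) value=3
Op 4: inc R1 by 1 -> R1=(0,4,0) value=4
Op 5: merge R2<->R1 -> R2=(0,4,0) R1=(0,4,0)
Op 6: merge R1<->R0 -> R1=(1,4,0) R0=(1,4,0)

Answer: 0 4 0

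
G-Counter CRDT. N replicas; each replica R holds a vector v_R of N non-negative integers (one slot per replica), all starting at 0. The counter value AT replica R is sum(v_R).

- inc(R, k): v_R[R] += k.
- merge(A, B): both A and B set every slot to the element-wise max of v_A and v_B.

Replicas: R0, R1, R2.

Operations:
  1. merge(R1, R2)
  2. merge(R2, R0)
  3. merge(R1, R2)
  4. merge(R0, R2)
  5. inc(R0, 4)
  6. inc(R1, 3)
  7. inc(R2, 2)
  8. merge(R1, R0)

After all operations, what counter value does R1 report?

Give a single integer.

Answer: 7

Derivation:
Op 1: merge R1<->R2 -> R1=(0,0,0) R2=(0,0,0)
Op 2: merge R2<->R0 -> R2=(0,0,0) R0=(0,0,0)
Op 3: merge R1<->R2 -> R1=(0,0,0) R2=(0,0,0)
Op 4: merge R0<->R2 -> R0=(0,0,0) R2=(0,0,0)
Op 5: inc R0 by 4 -> R0=(4,0,0) value=4
Op 6: inc R1 by 3 -> R1=(0,3,0) value=3
Op 7: inc R2 by 2 -> R2=(0,0,2) value=2
Op 8: merge R1<->R0 -> R1=(4,3,0) R0=(4,3,0)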